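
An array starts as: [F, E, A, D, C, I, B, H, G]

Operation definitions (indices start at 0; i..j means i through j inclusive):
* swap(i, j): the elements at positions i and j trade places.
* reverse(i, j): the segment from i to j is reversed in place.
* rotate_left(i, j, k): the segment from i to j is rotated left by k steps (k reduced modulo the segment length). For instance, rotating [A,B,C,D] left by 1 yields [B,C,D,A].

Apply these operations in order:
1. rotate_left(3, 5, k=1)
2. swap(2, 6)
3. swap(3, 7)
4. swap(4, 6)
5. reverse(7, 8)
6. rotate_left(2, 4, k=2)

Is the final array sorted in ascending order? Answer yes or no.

After 1 (rotate_left(3, 5, k=1)): [F, E, A, C, I, D, B, H, G]
After 2 (swap(2, 6)): [F, E, B, C, I, D, A, H, G]
After 3 (swap(3, 7)): [F, E, B, H, I, D, A, C, G]
After 4 (swap(4, 6)): [F, E, B, H, A, D, I, C, G]
After 5 (reverse(7, 8)): [F, E, B, H, A, D, I, G, C]
After 6 (rotate_left(2, 4, k=2)): [F, E, A, B, H, D, I, G, C]

Answer: no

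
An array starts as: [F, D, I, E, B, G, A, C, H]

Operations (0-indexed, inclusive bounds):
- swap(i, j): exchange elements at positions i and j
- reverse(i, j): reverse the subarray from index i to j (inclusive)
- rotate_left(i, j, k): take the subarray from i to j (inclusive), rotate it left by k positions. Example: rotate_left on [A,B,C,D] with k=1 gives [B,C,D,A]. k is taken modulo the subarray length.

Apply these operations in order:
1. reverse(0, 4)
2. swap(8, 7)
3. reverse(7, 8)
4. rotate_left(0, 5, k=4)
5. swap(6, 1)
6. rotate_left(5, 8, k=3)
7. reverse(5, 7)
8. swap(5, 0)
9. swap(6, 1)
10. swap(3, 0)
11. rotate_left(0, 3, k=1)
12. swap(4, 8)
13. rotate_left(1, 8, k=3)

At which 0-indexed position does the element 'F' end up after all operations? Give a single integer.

Answer: 2

Derivation:
After 1 (reverse(0, 4)): [B, E, I, D, F, G, A, C, H]
After 2 (swap(8, 7)): [B, E, I, D, F, G, A, H, C]
After 3 (reverse(7, 8)): [B, E, I, D, F, G, A, C, H]
After 4 (rotate_left(0, 5, k=4)): [F, G, B, E, I, D, A, C, H]
After 5 (swap(6, 1)): [F, A, B, E, I, D, G, C, H]
After 6 (rotate_left(5, 8, k=3)): [F, A, B, E, I, H, D, G, C]
After 7 (reverse(5, 7)): [F, A, B, E, I, G, D, H, C]
After 8 (swap(5, 0)): [G, A, B, E, I, F, D, H, C]
After 9 (swap(6, 1)): [G, D, B, E, I, F, A, H, C]
After 10 (swap(3, 0)): [E, D, B, G, I, F, A, H, C]
After 11 (rotate_left(0, 3, k=1)): [D, B, G, E, I, F, A, H, C]
After 12 (swap(4, 8)): [D, B, G, E, C, F, A, H, I]
After 13 (rotate_left(1, 8, k=3)): [D, C, F, A, H, I, B, G, E]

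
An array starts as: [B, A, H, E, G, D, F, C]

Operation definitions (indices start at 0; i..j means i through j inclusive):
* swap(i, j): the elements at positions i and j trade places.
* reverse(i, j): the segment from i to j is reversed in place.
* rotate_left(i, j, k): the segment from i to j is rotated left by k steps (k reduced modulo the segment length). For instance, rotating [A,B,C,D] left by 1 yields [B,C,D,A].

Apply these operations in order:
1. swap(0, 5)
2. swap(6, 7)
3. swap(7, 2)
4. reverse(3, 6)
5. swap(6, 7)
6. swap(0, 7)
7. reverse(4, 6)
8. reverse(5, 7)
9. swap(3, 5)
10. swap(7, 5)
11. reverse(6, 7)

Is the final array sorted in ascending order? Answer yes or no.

Answer: no

Derivation:
After 1 (swap(0, 5)): [D, A, H, E, G, B, F, C]
After 2 (swap(6, 7)): [D, A, H, E, G, B, C, F]
After 3 (swap(7, 2)): [D, A, F, E, G, B, C, H]
After 4 (reverse(3, 6)): [D, A, F, C, B, G, E, H]
After 5 (swap(6, 7)): [D, A, F, C, B, G, H, E]
After 6 (swap(0, 7)): [E, A, F, C, B, G, H, D]
After 7 (reverse(4, 6)): [E, A, F, C, H, G, B, D]
After 8 (reverse(5, 7)): [E, A, F, C, H, D, B, G]
After 9 (swap(3, 5)): [E, A, F, D, H, C, B, G]
After 10 (swap(7, 5)): [E, A, F, D, H, G, B, C]
After 11 (reverse(6, 7)): [E, A, F, D, H, G, C, B]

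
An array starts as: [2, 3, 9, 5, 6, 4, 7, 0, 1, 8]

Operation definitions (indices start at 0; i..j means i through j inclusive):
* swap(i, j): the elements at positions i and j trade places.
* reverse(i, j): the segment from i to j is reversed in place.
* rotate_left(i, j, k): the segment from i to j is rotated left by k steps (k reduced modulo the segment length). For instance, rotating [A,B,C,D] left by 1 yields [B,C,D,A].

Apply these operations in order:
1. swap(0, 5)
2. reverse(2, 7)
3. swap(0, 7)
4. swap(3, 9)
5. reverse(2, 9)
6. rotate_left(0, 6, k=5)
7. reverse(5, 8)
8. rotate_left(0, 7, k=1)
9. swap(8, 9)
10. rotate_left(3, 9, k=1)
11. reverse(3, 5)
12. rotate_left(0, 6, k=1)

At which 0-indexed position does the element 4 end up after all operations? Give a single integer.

After 1 (swap(0, 5)): [4, 3, 9, 5, 6, 2, 7, 0, 1, 8]
After 2 (reverse(2, 7)): [4, 3, 0, 7, 2, 6, 5, 9, 1, 8]
After 3 (swap(0, 7)): [9, 3, 0, 7, 2, 6, 5, 4, 1, 8]
After 4 (swap(3, 9)): [9, 3, 0, 8, 2, 6, 5, 4, 1, 7]
After 5 (reverse(2, 9)): [9, 3, 7, 1, 4, 5, 6, 2, 8, 0]
After 6 (rotate_left(0, 6, k=5)): [5, 6, 9, 3, 7, 1, 4, 2, 8, 0]
After 7 (reverse(5, 8)): [5, 6, 9, 3, 7, 8, 2, 4, 1, 0]
After 8 (rotate_left(0, 7, k=1)): [6, 9, 3, 7, 8, 2, 4, 5, 1, 0]
After 9 (swap(8, 9)): [6, 9, 3, 7, 8, 2, 4, 5, 0, 1]
After 10 (rotate_left(3, 9, k=1)): [6, 9, 3, 8, 2, 4, 5, 0, 1, 7]
After 11 (reverse(3, 5)): [6, 9, 3, 4, 2, 8, 5, 0, 1, 7]
After 12 (rotate_left(0, 6, k=1)): [9, 3, 4, 2, 8, 5, 6, 0, 1, 7]

Answer: 2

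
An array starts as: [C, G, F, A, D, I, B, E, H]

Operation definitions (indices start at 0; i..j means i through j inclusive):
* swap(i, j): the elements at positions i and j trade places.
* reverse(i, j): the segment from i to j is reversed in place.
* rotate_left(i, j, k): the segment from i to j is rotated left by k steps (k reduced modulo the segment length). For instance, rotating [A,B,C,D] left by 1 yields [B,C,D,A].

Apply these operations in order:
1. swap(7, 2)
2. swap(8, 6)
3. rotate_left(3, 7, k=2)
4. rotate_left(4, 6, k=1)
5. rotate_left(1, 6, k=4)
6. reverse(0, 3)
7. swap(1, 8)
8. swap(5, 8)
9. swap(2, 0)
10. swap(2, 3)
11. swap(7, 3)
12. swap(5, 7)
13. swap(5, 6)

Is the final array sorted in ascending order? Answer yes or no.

After 1 (swap(7, 2)): [C, G, E, A, D, I, B, F, H]
After 2 (swap(8, 6)): [C, G, E, A, D, I, H, F, B]
After 3 (rotate_left(3, 7, k=2)): [C, G, E, I, H, F, A, D, B]
After 4 (rotate_left(4, 6, k=1)): [C, G, E, I, F, A, H, D, B]
After 5 (rotate_left(1, 6, k=4)): [C, A, H, G, E, I, F, D, B]
After 6 (reverse(0, 3)): [G, H, A, C, E, I, F, D, B]
After 7 (swap(1, 8)): [G, B, A, C, E, I, F, D, H]
After 8 (swap(5, 8)): [G, B, A, C, E, H, F, D, I]
After 9 (swap(2, 0)): [A, B, G, C, E, H, F, D, I]
After 10 (swap(2, 3)): [A, B, C, G, E, H, F, D, I]
After 11 (swap(7, 3)): [A, B, C, D, E, H, F, G, I]
After 12 (swap(5, 7)): [A, B, C, D, E, G, F, H, I]
After 13 (swap(5, 6)): [A, B, C, D, E, F, G, H, I]

Answer: yes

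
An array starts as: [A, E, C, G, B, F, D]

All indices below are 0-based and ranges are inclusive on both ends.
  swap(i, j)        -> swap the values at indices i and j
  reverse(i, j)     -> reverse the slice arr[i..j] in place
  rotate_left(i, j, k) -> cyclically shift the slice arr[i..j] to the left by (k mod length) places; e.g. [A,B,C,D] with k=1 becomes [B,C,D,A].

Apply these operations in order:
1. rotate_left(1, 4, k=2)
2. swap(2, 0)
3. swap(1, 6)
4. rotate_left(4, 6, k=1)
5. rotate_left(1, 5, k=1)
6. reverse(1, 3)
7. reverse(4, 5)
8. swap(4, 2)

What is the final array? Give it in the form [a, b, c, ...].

After 1 (rotate_left(1, 4, k=2)): [A, G, B, E, C, F, D]
After 2 (swap(2, 0)): [B, G, A, E, C, F, D]
After 3 (swap(1, 6)): [B, D, A, E, C, F, G]
After 4 (rotate_left(4, 6, k=1)): [B, D, A, E, F, G, C]
After 5 (rotate_left(1, 5, k=1)): [B, A, E, F, G, D, C]
After 6 (reverse(1, 3)): [B, F, E, A, G, D, C]
After 7 (reverse(4, 5)): [B, F, E, A, D, G, C]
After 8 (swap(4, 2)): [B, F, D, A, E, G, C]

Answer: [B, F, D, A, E, G, C]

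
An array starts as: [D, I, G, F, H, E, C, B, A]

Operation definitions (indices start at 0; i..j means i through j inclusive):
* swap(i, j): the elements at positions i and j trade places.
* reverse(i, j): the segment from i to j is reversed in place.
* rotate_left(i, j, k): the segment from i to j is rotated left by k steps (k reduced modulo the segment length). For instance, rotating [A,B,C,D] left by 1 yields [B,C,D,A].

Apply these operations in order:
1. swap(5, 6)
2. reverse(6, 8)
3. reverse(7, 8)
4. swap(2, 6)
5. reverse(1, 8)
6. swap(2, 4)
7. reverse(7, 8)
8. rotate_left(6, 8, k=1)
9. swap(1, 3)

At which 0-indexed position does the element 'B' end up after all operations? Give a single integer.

Answer: 3

Derivation:
After 1 (swap(5, 6)): [D, I, G, F, H, C, E, B, A]
After 2 (reverse(6, 8)): [D, I, G, F, H, C, A, B, E]
After 3 (reverse(7, 8)): [D, I, G, F, H, C, A, E, B]
After 4 (swap(2, 6)): [D, I, A, F, H, C, G, E, B]
After 5 (reverse(1, 8)): [D, B, E, G, C, H, F, A, I]
After 6 (swap(2, 4)): [D, B, C, G, E, H, F, A, I]
After 7 (reverse(7, 8)): [D, B, C, G, E, H, F, I, A]
After 8 (rotate_left(6, 8, k=1)): [D, B, C, G, E, H, I, A, F]
After 9 (swap(1, 3)): [D, G, C, B, E, H, I, A, F]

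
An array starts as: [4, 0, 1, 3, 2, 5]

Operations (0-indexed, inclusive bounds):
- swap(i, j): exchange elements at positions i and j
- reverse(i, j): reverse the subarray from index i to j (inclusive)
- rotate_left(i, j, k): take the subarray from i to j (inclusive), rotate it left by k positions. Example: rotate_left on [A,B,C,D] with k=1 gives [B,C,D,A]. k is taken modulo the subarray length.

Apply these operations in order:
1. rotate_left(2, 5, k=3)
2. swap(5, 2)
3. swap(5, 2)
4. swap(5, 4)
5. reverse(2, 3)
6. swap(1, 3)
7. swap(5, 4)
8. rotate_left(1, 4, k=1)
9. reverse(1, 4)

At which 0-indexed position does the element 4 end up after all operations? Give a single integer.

Answer: 0

Derivation:
After 1 (rotate_left(2, 5, k=3)): [4, 0, 5, 1, 3, 2]
After 2 (swap(5, 2)): [4, 0, 2, 1, 3, 5]
After 3 (swap(5, 2)): [4, 0, 5, 1, 3, 2]
After 4 (swap(5, 4)): [4, 0, 5, 1, 2, 3]
After 5 (reverse(2, 3)): [4, 0, 1, 5, 2, 3]
After 6 (swap(1, 3)): [4, 5, 1, 0, 2, 3]
After 7 (swap(5, 4)): [4, 5, 1, 0, 3, 2]
After 8 (rotate_left(1, 4, k=1)): [4, 1, 0, 3, 5, 2]
After 9 (reverse(1, 4)): [4, 5, 3, 0, 1, 2]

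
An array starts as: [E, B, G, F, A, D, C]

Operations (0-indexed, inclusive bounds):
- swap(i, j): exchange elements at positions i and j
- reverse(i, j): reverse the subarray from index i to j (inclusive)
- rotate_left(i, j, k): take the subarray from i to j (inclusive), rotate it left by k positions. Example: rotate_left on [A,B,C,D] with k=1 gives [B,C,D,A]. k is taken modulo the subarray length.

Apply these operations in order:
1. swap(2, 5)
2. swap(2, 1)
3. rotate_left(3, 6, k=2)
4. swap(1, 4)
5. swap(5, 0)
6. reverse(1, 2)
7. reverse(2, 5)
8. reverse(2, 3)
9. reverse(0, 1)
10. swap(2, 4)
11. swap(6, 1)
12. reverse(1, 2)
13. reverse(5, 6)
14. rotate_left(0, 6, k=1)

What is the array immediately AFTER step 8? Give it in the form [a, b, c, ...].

After 1 (swap(2, 5)): [E, B, D, F, A, G, C]
After 2 (swap(2, 1)): [E, D, B, F, A, G, C]
After 3 (rotate_left(3, 6, k=2)): [E, D, B, G, C, F, A]
After 4 (swap(1, 4)): [E, C, B, G, D, F, A]
After 5 (swap(5, 0)): [F, C, B, G, D, E, A]
After 6 (reverse(1, 2)): [F, B, C, G, D, E, A]
After 7 (reverse(2, 5)): [F, B, E, D, G, C, A]
After 8 (reverse(2, 3)): [F, B, D, E, G, C, A]

Answer: [F, B, D, E, G, C, A]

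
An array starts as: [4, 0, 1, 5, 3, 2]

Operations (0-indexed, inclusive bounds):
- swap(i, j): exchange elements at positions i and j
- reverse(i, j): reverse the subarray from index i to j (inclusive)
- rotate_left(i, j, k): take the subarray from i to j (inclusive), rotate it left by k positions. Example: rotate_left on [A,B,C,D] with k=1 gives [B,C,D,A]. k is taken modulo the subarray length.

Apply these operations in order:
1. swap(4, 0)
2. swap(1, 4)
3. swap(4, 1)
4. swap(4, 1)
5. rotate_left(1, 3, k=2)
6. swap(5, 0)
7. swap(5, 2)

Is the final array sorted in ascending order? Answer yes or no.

Answer: no

Derivation:
After 1 (swap(4, 0)): [3, 0, 1, 5, 4, 2]
After 2 (swap(1, 4)): [3, 4, 1, 5, 0, 2]
After 3 (swap(4, 1)): [3, 0, 1, 5, 4, 2]
After 4 (swap(4, 1)): [3, 4, 1, 5, 0, 2]
After 5 (rotate_left(1, 3, k=2)): [3, 5, 4, 1, 0, 2]
After 6 (swap(5, 0)): [2, 5, 4, 1, 0, 3]
After 7 (swap(5, 2)): [2, 5, 3, 1, 0, 4]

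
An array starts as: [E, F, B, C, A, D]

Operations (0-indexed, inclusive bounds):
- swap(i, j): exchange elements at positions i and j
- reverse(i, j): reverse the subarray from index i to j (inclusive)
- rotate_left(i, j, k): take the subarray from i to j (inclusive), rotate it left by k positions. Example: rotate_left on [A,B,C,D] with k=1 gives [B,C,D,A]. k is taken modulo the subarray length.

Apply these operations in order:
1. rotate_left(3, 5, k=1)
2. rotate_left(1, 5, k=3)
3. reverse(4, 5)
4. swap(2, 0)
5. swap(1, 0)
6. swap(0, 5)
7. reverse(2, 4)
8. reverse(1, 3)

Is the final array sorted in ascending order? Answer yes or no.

After 1 (rotate_left(3, 5, k=1)): [E, F, B, A, D, C]
After 2 (rotate_left(1, 5, k=3)): [E, D, C, F, B, A]
After 3 (reverse(4, 5)): [E, D, C, F, A, B]
After 4 (swap(2, 0)): [C, D, E, F, A, B]
After 5 (swap(1, 0)): [D, C, E, F, A, B]
After 6 (swap(0, 5)): [B, C, E, F, A, D]
After 7 (reverse(2, 4)): [B, C, A, F, E, D]
After 8 (reverse(1, 3)): [B, F, A, C, E, D]

Answer: no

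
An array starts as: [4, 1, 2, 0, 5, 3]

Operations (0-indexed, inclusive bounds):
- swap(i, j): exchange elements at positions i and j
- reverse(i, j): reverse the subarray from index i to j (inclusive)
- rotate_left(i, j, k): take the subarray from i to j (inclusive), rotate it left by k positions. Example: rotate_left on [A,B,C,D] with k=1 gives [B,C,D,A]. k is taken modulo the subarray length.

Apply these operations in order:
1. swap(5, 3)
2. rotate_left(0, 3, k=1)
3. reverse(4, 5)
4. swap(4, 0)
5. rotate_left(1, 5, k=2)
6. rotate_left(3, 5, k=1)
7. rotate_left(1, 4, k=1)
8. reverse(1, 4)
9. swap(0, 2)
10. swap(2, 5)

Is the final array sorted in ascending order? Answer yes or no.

After 1 (swap(5, 3)): [4, 1, 2, 3, 5, 0]
After 2 (rotate_left(0, 3, k=1)): [1, 2, 3, 4, 5, 0]
After 3 (reverse(4, 5)): [1, 2, 3, 4, 0, 5]
After 4 (swap(4, 0)): [0, 2, 3, 4, 1, 5]
After 5 (rotate_left(1, 5, k=2)): [0, 4, 1, 5, 2, 3]
After 6 (rotate_left(3, 5, k=1)): [0, 4, 1, 2, 3, 5]
After 7 (rotate_left(1, 4, k=1)): [0, 1, 2, 3, 4, 5]
After 8 (reverse(1, 4)): [0, 4, 3, 2, 1, 5]
After 9 (swap(0, 2)): [3, 4, 0, 2, 1, 5]
After 10 (swap(2, 5)): [3, 4, 5, 2, 1, 0]

Answer: no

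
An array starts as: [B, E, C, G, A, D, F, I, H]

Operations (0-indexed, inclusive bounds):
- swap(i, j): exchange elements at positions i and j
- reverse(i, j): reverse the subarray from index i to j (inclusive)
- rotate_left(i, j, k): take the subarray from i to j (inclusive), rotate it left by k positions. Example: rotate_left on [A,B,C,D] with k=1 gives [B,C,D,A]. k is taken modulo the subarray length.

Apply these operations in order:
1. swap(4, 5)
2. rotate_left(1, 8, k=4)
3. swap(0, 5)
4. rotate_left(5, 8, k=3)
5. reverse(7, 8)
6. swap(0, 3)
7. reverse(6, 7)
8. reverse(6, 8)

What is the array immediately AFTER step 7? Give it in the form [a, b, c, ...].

After 1 (swap(4, 5)): [B, E, C, G, D, A, F, I, H]
After 2 (rotate_left(1, 8, k=4)): [B, A, F, I, H, E, C, G, D]
After 3 (swap(0, 5)): [E, A, F, I, H, B, C, G, D]
After 4 (rotate_left(5, 8, k=3)): [E, A, F, I, H, D, B, C, G]
After 5 (reverse(7, 8)): [E, A, F, I, H, D, B, G, C]
After 6 (swap(0, 3)): [I, A, F, E, H, D, B, G, C]
After 7 (reverse(6, 7)): [I, A, F, E, H, D, G, B, C]

Answer: [I, A, F, E, H, D, G, B, C]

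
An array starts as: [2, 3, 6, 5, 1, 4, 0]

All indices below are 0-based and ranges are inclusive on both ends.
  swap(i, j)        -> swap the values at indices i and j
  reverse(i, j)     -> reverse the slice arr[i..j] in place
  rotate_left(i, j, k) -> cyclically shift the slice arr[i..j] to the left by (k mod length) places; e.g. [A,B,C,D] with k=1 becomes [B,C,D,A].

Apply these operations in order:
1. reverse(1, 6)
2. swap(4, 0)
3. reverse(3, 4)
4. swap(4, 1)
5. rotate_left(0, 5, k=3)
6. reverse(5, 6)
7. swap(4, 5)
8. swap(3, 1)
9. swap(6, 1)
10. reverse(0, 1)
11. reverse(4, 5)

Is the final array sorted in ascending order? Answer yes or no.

Answer: no

Derivation:
After 1 (reverse(1, 6)): [2, 0, 4, 1, 5, 6, 3]
After 2 (swap(4, 0)): [5, 0, 4, 1, 2, 6, 3]
After 3 (reverse(3, 4)): [5, 0, 4, 2, 1, 6, 3]
After 4 (swap(4, 1)): [5, 1, 4, 2, 0, 6, 3]
After 5 (rotate_left(0, 5, k=3)): [2, 0, 6, 5, 1, 4, 3]
After 6 (reverse(5, 6)): [2, 0, 6, 5, 1, 3, 4]
After 7 (swap(4, 5)): [2, 0, 6, 5, 3, 1, 4]
After 8 (swap(3, 1)): [2, 5, 6, 0, 3, 1, 4]
After 9 (swap(6, 1)): [2, 4, 6, 0, 3, 1, 5]
After 10 (reverse(0, 1)): [4, 2, 6, 0, 3, 1, 5]
After 11 (reverse(4, 5)): [4, 2, 6, 0, 1, 3, 5]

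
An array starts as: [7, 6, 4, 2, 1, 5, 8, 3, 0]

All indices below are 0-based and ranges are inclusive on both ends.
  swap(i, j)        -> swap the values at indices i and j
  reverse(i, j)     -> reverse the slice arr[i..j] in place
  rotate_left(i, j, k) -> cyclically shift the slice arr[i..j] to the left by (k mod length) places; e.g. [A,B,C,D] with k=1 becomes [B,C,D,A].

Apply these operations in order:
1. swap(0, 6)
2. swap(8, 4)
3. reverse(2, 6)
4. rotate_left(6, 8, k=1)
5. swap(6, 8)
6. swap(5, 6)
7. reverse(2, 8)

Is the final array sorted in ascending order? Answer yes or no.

After 1 (swap(0, 6)): [8, 6, 4, 2, 1, 5, 7, 3, 0]
After 2 (swap(8, 4)): [8, 6, 4, 2, 0, 5, 7, 3, 1]
After 3 (reverse(2, 6)): [8, 6, 7, 5, 0, 2, 4, 3, 1]
After 4 (rotate_left(6, 8, k=1)): [8, 6, 7, 5, 0, 2, 3, 1, 4]
After 5 (swap(6, 8)): [8, 6, 7, 5, 0, 2, 4, 1, 3]
After 6 (swap(5, 6)): [8, 6, 7, 5, 0, 4, 2, 1, 3]
After 7 (reverse(2, 8)): [8, 6, 3, 1, 2, 4, 0, 5, 7]

Answer: no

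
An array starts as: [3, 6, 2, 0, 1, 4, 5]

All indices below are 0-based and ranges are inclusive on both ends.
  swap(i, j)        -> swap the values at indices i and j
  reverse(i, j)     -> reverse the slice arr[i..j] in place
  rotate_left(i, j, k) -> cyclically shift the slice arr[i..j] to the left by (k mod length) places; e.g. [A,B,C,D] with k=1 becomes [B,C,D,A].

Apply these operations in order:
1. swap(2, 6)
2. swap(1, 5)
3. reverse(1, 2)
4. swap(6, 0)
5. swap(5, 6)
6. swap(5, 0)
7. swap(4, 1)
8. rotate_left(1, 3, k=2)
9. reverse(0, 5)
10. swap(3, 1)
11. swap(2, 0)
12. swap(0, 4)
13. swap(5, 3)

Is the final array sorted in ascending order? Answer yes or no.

Answer: yes

Derivation:
After 1 (swap(2, 6)): [3, 6, 5, 0, 1, 4, 2]
After 2 (swap(1, 5)): [3, 4, 5, 0, 1, 6, 2]
After 3 (reverse(1, 2)): [3, 5, 4, 0, 1, 6, 2]
After 4 (swap(6, 0)): [2, 5, 4, 0, 1, 6, 3]
After 5 (swap(5, 6)): [2, 5, 4, 0, 1, 3, 6]
After 6 (swap(5, 0)): [3, 5, 4, 0, 1, 2, 6]
After 7 (swap(4, 1)): [3, 1, 4, 0, 5, 2, 6]
After 8 (rotate_left(1, 3, k=2)): [3, 0, 1, 4, 5, 2, 6]
After 9 (reverse(0, 5)): [2, 5, 4, 1, 0, 3, 6]
After 10 (swap(3, 1)): [2, 1, 4, 5, 0, 3, 6]
After 11 (swap(2, 0)): [4, 1, 2, 5, 0, 3, 6]
After 12 (swap(0, 4)): [0, 1, 2, 5, 4, 3, 6]
After 13 (swap(5, 3)): [0, 1, 2, 3, 4, 5, 6]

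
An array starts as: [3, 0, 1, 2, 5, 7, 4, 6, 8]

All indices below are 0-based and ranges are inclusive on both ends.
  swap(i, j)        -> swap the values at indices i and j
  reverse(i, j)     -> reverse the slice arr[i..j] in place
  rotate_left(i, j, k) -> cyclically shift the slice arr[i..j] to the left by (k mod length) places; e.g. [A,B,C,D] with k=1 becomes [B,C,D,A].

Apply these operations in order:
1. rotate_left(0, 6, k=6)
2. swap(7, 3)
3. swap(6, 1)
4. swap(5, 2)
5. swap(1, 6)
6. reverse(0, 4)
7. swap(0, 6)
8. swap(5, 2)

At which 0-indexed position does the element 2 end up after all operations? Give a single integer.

After 1 (rotate_left(0, 6, k=6)): [4, 3, 0, 1, 2, 5, 7, 6, 8]
After 2 (swap(7, 3)): [4, 3, 0, 6, 2, 5, 7, 1, 8]
After 3 (swap(6, 1)): [4, 7, 0, 6, 2, 5, 3, 1, 8]
After 4 (swap(5, 2)): [4, 7, 5, 6, 2, 0, 3, 1, 8]
After 5 (swap(1, 6)): [4, 3, 5, 6, 2, 0, 7, 1, 8]
After 6 (reverse(0, 4)): [2, 6, 5, 3, 4, 0, 7, 1, 8]
After 7 (swap(0, 6)): [7, 6, 5, 3, 4, 0, 2, 1, 8]
After 8 (swap(5, 2)): [7, 6, 0, 3, 4, 5, 2, 1, 8]

Answer: 6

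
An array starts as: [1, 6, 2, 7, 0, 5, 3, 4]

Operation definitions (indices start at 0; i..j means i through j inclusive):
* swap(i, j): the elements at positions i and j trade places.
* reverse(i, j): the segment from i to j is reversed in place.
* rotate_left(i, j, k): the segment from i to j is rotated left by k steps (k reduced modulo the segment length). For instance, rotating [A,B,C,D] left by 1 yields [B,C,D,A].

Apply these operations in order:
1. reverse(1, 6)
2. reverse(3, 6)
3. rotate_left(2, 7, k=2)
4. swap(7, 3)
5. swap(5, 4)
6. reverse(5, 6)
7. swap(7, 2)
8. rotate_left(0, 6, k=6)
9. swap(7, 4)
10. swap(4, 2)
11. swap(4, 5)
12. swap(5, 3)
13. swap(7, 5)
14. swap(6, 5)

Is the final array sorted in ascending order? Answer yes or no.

Answer: yes

Derivation:
After 1 (reverse(1, 6)): [1, 3, 5, 0, 7, 2, 6, 4]
After 2 (reverse(3, 6)): [1, 3, 5, 6, 2, 7, 0, 4]
After 3 (rotate_left(2, 7, k=2)): [1, 3, 2, 7, 0, 4, 5, 6]
After 4 (swap(7, 3)): [1, 3, 2, 6, 0, 4, 5, 7]
After 5 (swap(5, 4)): [1, 3, 2, 6, 4, 0, 5, 7]
After 6 (reverse(5, 6)): [1, 3, 2, 6, 4, 5, 0, 7]
After 7 (swap(7, 2)): [1, 3, 7, 6, 4, 5, 0, 2]
After 8 (rotate_left(0, 6, k=6)): [0, 1, 3, 7, 6, 4, 5, 2]
After 9 (swap(7, 4)): [0, 1, 3, 7, 2, 4, 5, 6]
After 10 (swap(4, 2)): [0, 1, 2, 7, 3, 4, 5, 6]
After 11 (swap(4, 5)): [0, 1, 2, 7, 4, 3, 5, 6]
After 12 (swap(5, 3)): [0, 1, 2, 3, 4, 7, 5, 6]
After 13 (swap(7, 5)): [0, 1, 2, 3, 4, 6, 5, 7]
After 14 (swap(6, 5)): [0, 1, 2, 3, 4, 5, 6, 7]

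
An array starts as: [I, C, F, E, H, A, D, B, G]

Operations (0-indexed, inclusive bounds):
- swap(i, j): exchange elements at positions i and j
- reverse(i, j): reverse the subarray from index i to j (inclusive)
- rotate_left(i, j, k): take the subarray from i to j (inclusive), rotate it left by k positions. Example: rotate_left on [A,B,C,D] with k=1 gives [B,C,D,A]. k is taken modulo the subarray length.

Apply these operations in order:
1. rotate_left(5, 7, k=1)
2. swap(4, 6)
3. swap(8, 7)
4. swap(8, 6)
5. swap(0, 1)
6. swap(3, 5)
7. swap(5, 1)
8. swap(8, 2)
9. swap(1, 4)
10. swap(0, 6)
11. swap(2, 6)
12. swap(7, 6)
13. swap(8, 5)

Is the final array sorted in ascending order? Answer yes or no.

Answer: yes

Derivation:
After 1 (rotate_left(5, 7, k=1)): [I, C, F, E, H, D, B, A, G]
After 2 (swap(4, 6)): [I, C, F, E, B, D, H, A, G]
After 3 (swap(8, 7)): [I, C, F, E, B, D, H, G, A]
After 4 (swap(8, 6)): [I, C, F, E, B, D, A, G, H]
After 5 (swap(0, 1)): [C, I, F, E, B, D, A, G, H]
After 6 (swap(3, 5)): [C, I, F, D, B, E, A, G, H]
After 7 (swap(5, 1)): [C, E, F, D, B, I, A, G, H]
After 8 (swap(8, 2)): [C, E, H, D, B, I, A, G, F]
After 9 (swap(1, 4)): [C, B, H, D, E, I, A, G, F]
After 10 (swap(0, 6)): [A, B, H, D, E, I, C, G, F]
After 11 (swap(2, 6)): [A, B, C, D, E, I, H, G, F]
After 12 (swap(7, 6)): [A, B, C, D, E, I, G, H, F]
After 13 (swap(8, 5)): [A, B, C, D, E, F, G, H, I]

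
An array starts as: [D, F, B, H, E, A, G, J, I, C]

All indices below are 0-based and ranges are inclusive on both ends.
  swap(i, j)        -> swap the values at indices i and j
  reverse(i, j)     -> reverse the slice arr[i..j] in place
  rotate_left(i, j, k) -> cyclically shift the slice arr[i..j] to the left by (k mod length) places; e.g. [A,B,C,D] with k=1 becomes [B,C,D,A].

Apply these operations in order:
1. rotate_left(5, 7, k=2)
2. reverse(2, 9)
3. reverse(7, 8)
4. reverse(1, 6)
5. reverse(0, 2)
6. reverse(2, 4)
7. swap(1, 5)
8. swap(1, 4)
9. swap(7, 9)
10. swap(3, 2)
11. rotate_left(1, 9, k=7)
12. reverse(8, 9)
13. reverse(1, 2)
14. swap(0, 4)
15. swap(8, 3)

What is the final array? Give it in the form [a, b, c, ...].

After 1 (rotate_left(5, 7, k=2)): [D, F, B, H, E, J, A, G, I, C]
After 2 (reverse(2, 9)): [D, F, C, I, G, A, J, E, H, B]
After 3 (reverse(7, 8)): [D, F, C, I, G, A, J, H, E, B]
After 4 (reverse(1, 6)): [D, J, A, G, I, C, F, H, E, B]
After 5 (reverse(0, 2)): [A, J, D, G, I, C, F, H, E, B]
After 6 (reverse(2, 4)): [A, J, I, G, D, C, F, H, E, B]
After 7 (swap(1, 5)): [A, C, I, G, D, J, F, H, E, B]
After 8 (swap(1, 4)): [A, D, I, G, C, J, F, H, E, B]
After 9 (swap(7, 9)): [A, D, I, G, C, J, F, B, E, H]
After 10 (swap(3, 2)): [A, D, G, I, C, J, F, B, E, H]
After 11 (rotate_left(1, 9, k=7)): [A, E, H, D, G, I, C, J, F, B]
After 12 (reverse(8, 9)): [A, E, H, D, G, I, C, J, B, F]
After 13 (reverse(1, 2)): [A, H, E, D, G, I, C, J, B, F]
After 14 (swap(0, 4)): [G, H, E, D, A, I, C, J, B, F]
After 15 (swap(8, 3)): [G, H, E, B, A, I, C, J, D, F]

Answer: [G, H, E, B, A, I, C, J, D, F]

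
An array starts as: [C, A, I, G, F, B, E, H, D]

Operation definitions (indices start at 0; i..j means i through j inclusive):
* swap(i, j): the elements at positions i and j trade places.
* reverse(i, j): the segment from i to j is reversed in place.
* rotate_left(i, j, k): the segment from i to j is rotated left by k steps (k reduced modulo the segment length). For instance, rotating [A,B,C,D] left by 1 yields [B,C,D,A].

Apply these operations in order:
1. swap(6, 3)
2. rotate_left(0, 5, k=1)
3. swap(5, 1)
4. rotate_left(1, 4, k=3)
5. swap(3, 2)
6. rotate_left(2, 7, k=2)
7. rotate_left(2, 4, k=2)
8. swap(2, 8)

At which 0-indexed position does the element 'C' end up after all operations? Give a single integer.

After 1 (swap(6, 3)): [C, A, I, E, F, B, G, H, D]
After 2 (rotate_left(0, 5, k=1)): [A, I, E, F, B, C, G, H, D]
After 3 (swap(5, 1)): [A, C, E, F, B, I, G, H, D]
After 4 (rotate_left(1, 4, k=3)): [A, B, C, E, F, I, G, H, D]
After 5 (swap(3, 2)): [A, B, E, C, F, I, G, H, D]
After 6 (rotate_left(2, 7, k=2)): [A, B, F, I, G, H, E, C, D]
After 7 (rotate_left(2, 4, k=2)): [A, B, G, F, I, H, E, C, D]
After 8 (swap(2, 8)): [A, B, D, F, I, H, E, C, G]

Answer: 7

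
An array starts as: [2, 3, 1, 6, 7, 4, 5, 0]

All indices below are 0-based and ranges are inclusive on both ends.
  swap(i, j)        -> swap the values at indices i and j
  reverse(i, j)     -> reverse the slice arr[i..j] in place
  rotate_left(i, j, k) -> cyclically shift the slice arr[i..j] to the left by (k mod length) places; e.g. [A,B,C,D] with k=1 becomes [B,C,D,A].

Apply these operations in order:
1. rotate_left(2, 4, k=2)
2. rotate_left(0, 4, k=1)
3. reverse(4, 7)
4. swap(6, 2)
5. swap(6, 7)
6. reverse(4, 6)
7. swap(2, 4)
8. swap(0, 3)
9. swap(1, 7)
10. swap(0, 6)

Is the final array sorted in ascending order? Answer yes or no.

Answer: yes

Derivation:
After 1 (rotate_left(2, 4, k=2)): [2, 3, 7, 1, 6, 4, 5, 0]
After 2 (rotate_left(0, 4, k=1)): [3, 7, 1, 6, 2, 4, 5, 0]
After 3 (reverse(4, 7)): [3, 7, 1, 6, 0, 5, 4, 2]
After 4 (swap(6, 2)): [3, 7, 4, 6, 0, 5, 1, 2]
After 5 (swap(6, 7)): [3, 7, 4, 6, 0, 5, 2, 1]
After 6 (reverse(4, 6)): [3, 7, 4, 6, 2, 5, 0, 1]
After 7 (swap(2, 4)): [3, 7, 2, 6, 4, 5, 0, 1]
After 8 (swap(0, 3)): [6, 7, 2, 3, 4, 5, 0, 1]
After 9 (swap(1, 7)): [6, 1, 2, 3, 4, 5, 0, 7]
After 10 (swap(0, 6)): [0, 1, 2, 3, 4, 5, 6, 7]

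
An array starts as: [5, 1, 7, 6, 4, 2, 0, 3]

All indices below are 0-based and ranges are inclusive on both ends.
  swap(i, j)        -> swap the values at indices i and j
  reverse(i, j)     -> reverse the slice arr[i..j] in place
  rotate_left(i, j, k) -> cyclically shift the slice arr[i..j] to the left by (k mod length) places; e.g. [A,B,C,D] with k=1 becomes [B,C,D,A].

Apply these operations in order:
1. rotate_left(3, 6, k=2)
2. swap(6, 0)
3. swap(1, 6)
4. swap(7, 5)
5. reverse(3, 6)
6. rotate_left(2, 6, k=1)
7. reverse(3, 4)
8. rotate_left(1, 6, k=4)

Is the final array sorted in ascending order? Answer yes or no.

After 1 (rotate_left(3, 6, k=2)): [5, 1, 7, 2, 0, 6, 4, 3]
After 2 (swap(6, 0)): [4, 1, 7, 2, 0, 6, 5, 3]
After 3 (swap(1, 6)): [4, 5, 7, 2, 0, 6, 1, 3]
After 4 (swap(7, 5)): [4, 5, 7, 2, 0, 3, 1, 6]
After 5 (reverse(3, 6)): [4, 5, 7, 1, 3, 0, 2, 6]
After 6 (rotate_left(2, 6, k=1)): [4, 5, 1, 3, 0, 2, 7, 6]
After 7 (reverse(3, 4)): [4, 5, 1, 0, 3, 2, 7, 6]
After 8 (rotate_left(1, 6, k=4)): [4, 2, 7, 5, 1, 0, 3, 6]

Answer: no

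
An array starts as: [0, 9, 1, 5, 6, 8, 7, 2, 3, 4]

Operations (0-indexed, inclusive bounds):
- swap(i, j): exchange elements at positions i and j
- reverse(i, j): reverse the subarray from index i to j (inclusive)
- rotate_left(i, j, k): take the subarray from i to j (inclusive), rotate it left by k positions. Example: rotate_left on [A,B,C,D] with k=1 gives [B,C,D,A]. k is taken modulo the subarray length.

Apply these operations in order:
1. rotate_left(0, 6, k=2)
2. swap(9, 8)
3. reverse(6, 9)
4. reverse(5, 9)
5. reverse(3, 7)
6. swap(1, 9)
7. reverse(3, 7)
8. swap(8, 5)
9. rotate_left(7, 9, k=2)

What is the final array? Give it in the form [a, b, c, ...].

Answer: [1, 0, 6, 8, 7, 3, 2, 5, 4, 9]

Derivation:
After 1 (rotate_left(0, 6, k=2)): [1, 5, 6, 8, 7, 0, 9, 2, 3, 4]
After 2 (swap(9, 8)): [1, 5, 6, 8, 7, 0, 9, 2, 4, 3]
After 3 (reverse(6, 9)): [1, 5, 6, 8, 7, 0, 3, 4, 2, 9]
After 4 (reverse(5, 9)): [1, 5, 6, 8, 7, 9, 2, 4, 3, 0]
After 5 (reverse(3, 7)): [1, 5, 6, 4, 2, 9, 7, 8, 3, 0]
After 6 (swap(1, 9)): [1, 0, 6, 4, 2, 9, 7, 8, 3, 5]
After 7 (reverse(3, 7)): [1, 0, 6, 8, 7, 9, 2, 4, 3, 5]
After 8 (swap(8, 5)): [1, 0, 6, 8, 7, 3, 2, 4, 9, 5]
After 9 (rotate_left(7, 9, k=2)): [1, 0, 6, 8, 7, 3, 2, 5, 4, 9]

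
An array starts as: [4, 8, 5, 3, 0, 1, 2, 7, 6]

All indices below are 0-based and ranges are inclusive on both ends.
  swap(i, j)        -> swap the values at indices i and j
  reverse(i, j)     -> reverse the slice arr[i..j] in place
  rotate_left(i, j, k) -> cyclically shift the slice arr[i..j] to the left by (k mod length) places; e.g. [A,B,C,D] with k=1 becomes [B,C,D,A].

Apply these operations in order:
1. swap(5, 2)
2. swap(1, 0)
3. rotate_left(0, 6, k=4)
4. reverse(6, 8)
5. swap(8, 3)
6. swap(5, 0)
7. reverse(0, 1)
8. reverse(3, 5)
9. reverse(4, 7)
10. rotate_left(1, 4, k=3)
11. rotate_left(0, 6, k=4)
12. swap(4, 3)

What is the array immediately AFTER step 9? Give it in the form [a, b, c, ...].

After 1 (swap(5, 2)): [4, 8, 1, 3, 0, 5, 2, 7, 6]
After 2 (swap(1, 0)): [8, 4, 1, 3, 0, 5, 2, 7, 6]
After 3 (rotate_left(0, 6, k=4)): [0, 5, 2, 8, 4, 1, 3, 7, 6]
After 4 (reverse(6, 8)): [0, 5, 2, 8, 4, 1, 6, 7, 3]
After 5 (swap(8, 3)): [0, 5, 2, 3, 4, 1, 6, 7, 8]
After 6 (swap(5, 0)): [1, 5, 2, 3, 4, 0, 6, 7, 8]
After 7 (reverse(0, 1)): [5, 1, 2, 3, 4, 0, 6, 7, 8]
After 8 (reverse(3, 5)): [5, 1, 2, 0, 4, 3, 6, 7, 8]
After 9 (reverse(4, 7)): [5, 1, 2, 0, 7, 6, 3, 4, 8]

Answer: [5, 1, 2, 0, 7, 6, 3, 4, 8]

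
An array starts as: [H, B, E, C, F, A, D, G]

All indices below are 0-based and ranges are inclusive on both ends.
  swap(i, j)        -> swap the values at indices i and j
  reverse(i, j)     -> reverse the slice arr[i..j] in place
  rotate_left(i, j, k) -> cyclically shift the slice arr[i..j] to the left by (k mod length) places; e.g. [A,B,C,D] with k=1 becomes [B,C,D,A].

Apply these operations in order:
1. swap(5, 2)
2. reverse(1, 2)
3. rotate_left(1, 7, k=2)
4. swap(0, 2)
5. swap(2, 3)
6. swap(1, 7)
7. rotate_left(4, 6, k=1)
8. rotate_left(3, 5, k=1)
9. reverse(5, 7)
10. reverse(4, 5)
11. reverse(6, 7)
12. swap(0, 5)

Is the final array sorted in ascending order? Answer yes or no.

Answer: no

Derivation:
After 1 (swap(5, 2)): [H, B, A, C, F, E, D, G]
After 2 (reverse(1, 2)): [H, A, B, C, F, E, D, G]
After 3 (rotate_left(1, 7, k=2)): [H, C, F, E, D, G, A, B]
After 4 (swap(0, 2)): [F, C, H, E, D, G, A, B]
After 5 (swap(2, 3)): [F, C, E, H, D, G, A, B]
After 6 (swap(1, 7)): [F, B, E, H, D, G, A, C]
After 7 (rotate_left(4, 6, k=1)): [F, B, E, H, G, A, D, C]
After 8 (rotate_left(3, 5, k=1)): [F, B, E, G, A, H, D, C]
After 9 (reverse(5, 7)): [F, B, E, G, A, C, D, H]
After 10 (reverse(4, 5)): [F, B, E, G, C, A, D, H]
After 11 (reverse(6, 7)): [F, B, E, G, C, A, H, D]
After 12 (swap(0, 5)): [A, B, E, G, C, F, H, D]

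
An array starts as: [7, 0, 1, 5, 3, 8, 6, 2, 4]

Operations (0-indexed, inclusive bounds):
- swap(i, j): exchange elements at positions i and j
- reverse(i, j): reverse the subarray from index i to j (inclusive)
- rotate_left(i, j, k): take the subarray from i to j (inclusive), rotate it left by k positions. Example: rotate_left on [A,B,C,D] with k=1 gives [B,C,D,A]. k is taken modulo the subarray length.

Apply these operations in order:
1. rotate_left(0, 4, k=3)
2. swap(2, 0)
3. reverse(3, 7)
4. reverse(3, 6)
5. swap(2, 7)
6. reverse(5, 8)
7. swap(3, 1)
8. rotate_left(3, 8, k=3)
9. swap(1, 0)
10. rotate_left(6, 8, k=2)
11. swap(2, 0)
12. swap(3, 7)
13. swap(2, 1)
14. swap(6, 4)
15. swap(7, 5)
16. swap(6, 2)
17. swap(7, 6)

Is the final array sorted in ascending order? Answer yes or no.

After 1 (rotate_left(0, 4, k=3)): [5, 3, 7, 0, 1, 8, 6, 2, 4]
After 2 (swap(2, 0)): [7, 3, 5, 0, 1, 8, 6, 2, 4]
After 3 (reverse(3, 7)): [7, 3, 5, 2, 6, 8, 1, 0, 4]
After 4 (reverse(3, 6)): [7, 3, 5, 1, 8, 6, 2, 0, 4]
After 5 (swap(2, 7)): [7, 3, 0, 1, 8, 6, 2, 5, 4]
After 6 (reverse(5, 8)): [7, 3, 0, 1, 8, 4, 5, 2, 6]
After 7 (swap(3, 1)): [7, 1, 0, 3, 8, 4, 5, 2, 6]
After 8 (rotate_left(3, 8, k=3)): [7, 1, 0, 5, 2, 6, 3, 8, 4]
After 9 (swap(1, 0)): [1, 7, 0, 5, 2, 6, 3, 8, 4]
After 10 (rotate_left(6, 8, k=2)): [1, 7, 0, 5, 2, 6, 4, 3, 8]
After 11 (swap(2, 0)): [0, 7, 1, 5, 2, 6, 4, 3, 8]
After 12 (swap(3, 7)): [0, 7, 1, 3, 2, 6, 4, 5, 8]
After 13 (swap(2, 1)): [0, 1, 7, 3, 2, 6, 4, 5, 8]
After 14 (swap(6, 4)): [0, 1, 7, 3, 4, 6, 2, 5, 8]
After 15 (swap(7, 5)): [0, 1, 7, 3, 4, 5, 2, 6, 8]
After 16 (swap(6, 2)): [0, 1, 2, 3, 4, 5, 7, 6, 8]
After 17 (swap(7, 6)): [0, 1, 2, 3, 4, 5, 6, 7, 8]

Answer: yes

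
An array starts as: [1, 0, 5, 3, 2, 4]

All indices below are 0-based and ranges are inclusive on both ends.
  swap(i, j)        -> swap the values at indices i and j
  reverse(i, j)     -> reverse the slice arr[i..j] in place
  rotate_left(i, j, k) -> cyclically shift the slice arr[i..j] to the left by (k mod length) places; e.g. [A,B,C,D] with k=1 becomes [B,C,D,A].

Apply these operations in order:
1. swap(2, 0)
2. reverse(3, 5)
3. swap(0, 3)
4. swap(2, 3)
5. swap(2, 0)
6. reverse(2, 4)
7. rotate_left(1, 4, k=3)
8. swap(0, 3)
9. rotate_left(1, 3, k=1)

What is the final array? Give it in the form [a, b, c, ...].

After 1 (swap(2, 0)): [5, 0, 1, 3, 2, 4]
After 2 (reverse(3, 5)): [5, 0, 1, 4, 2, 3]
After 3 (swap(0, 3)): [4, 0, 1, 5, 2, 3]
After 4 (swap(2, 3)): [4, 0, 5, 1, 2, 3]
After 5 (swap(2, 0)): [5, 0, 4, 1, 2, 3]
After 6 (reverse(2, 4)): [5, 0, 2, 1, 4, 3]
After 7 (rotate_left(1, 4, k=3)): [5, 4, 0, 2, 1, 3]
After 8 (swap(0, 3)): [2, 4, 0, 5, 1, 3]
After 9 (rotate_left(1, 3, k=1)): [2, 0, 5, 4, 1, 3]

Answer: [2, 0, 5, 4, 1, 3]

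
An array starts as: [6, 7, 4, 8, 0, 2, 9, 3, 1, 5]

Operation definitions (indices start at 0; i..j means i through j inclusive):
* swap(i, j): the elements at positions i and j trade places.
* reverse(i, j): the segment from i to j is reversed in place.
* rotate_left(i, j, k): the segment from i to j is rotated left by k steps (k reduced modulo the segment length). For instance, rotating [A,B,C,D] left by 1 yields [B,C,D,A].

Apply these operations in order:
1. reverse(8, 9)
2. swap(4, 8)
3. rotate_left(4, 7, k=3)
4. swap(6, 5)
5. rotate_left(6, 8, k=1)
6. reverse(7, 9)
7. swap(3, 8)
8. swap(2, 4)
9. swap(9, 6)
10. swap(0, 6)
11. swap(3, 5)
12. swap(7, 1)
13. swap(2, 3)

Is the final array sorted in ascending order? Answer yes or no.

After 1 (reverse(8, 9)): [6, 7, 4, 8, 0, 2, 9, 3, 5, 1]
After 2 (swap(4, 8)): [6, 7, 4, 8, 5, 2, 9, 3, 0, 1]
After 3 (rotate_left(4, 7, k=3)): [6, 7, 4, 8, 3, 5, 2, 9, 0, 1]
After 4 (swap(6, 5)): [6, 7, 4, 8, 3, 2, 5, 9, 0, 1]
After 5 (rotate_left(6, 8, k=1)): [6, 7, 4, 8, 3, 2, 9, 0, 5, 1]
After 6 (reverse(7, 9)): [6, 7, 4, 8, 3, 2, 9, 1, 5, 0]
After 7 (swap(3, 8)): [6, 7, 4, 5, 3, 2, 9, 1, 8, 0]
After 8 (swap(2, 4)): [6, 7, 3, 5, 4, 2, 9, 1, 8, 0]
After 9 (swap(9, 6)): [6, 7, 3, 5, 4, 2, 0, 1, 8, 9]
After 10 (swap(0, 6)): [0, 7, 3, 5, 4, 2, 6, 1, 8, 9]
After 11 (swap(3, 5)): [0, 7, 3, 2, 4, 5, 6, 1, 8, 9]
After 12 (swap(7, 1)): [0, 1, 3, 2, 4, 5, 6, 7, 8, 9]
After 13 (swap(2, 3)): [0, 1, 2, 3, 4, 5, 6, 7, 8, 9]

Answer: yes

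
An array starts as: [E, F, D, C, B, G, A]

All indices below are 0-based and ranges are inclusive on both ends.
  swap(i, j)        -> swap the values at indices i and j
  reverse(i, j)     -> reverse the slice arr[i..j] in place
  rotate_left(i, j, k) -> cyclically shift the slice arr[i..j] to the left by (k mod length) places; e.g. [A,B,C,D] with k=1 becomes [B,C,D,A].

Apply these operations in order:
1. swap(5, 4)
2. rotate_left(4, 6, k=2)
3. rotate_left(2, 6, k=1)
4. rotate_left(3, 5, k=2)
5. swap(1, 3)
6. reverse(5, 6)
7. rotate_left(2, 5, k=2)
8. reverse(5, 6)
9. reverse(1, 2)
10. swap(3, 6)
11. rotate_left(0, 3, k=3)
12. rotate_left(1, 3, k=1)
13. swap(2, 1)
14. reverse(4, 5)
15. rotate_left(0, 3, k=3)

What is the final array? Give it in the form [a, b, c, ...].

After 1 (swap(5, 4)): [E, F, D, C, G, B, A]
After 2 (rotate_left(4, 6, k=2)): [E, F, D, C, A, G, B]
After 3 (rotate_left(2, 6, k=1)): [E, F, C, A, G, B, D]
After 4 (rotate_left(3, 5, k=2)): [E, F, C, B, A, G, D]
After 5 (swap(1, 3)): [E, B, C, F, A, G, D]
After 6 (reverse(5, 6)): [E, B, C, F, A, D, G]
After 7 (rotate_left(2, 5, k=2)): [E, B, A, D, C, F, G]
After 8 (reverse(5, 6)): [E, B, A, D, C, G, F]
After 9 (reverse(1, 2)): [E, A, B, D, C, G, F]
After 10 (swap(3, 6)): [E, A, B, F, C, G, D]
After 11 (rotate_left(0, 3, k=3)): [F, E, A, B, C, G, D]
After 12 (rotate_left(1, 3, k=1)): [F, A, B, E, C, G, D]
After 13 (swap(2, 1)): [F, B, A, E, C, G, D]
After 14 (reverse(4, 5)): [F, B, A, E, G, C, D]
After 15 (rotate_left(0, 3, k=3)): [E, F, B, A, G, C, D]

Answer: [E, F, B, A, G, C, D]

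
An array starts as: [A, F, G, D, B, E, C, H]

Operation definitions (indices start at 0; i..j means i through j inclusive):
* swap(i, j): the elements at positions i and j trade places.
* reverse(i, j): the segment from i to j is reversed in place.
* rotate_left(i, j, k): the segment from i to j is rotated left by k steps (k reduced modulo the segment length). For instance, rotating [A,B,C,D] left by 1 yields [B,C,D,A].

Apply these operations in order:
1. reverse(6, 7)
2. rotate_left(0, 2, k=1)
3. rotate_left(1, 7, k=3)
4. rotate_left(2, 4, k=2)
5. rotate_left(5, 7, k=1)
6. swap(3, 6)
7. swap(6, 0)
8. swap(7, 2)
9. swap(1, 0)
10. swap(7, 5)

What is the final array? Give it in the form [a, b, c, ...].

Answer: [B, E, G, D, H, C, F, A]

Derivation:
After 1 (reverse(6, 7)): [A, F, G, D, B, E, H, C]
After 2 (rotate_left(0, 2, k=1)): [F, G, A, D, B, E, H, C]
After 3 (rotate_left(1, 7, k=3)): [F, B, E, H, C, G, A, D]
After 4 (rotate_left(2, 4, k=2)): [F, B, C, E, H, G, A, D]
After 5 (rotate_left(5, 7, k=1)): [F, B, C, E, H, A, D, G]
After 6 (swap(3, 6)): [F, B, C, D, H, A, E, G]
After 7 (swap(6, 0)): [E, B, C, D, H, A, F, G]
After 8 (swap(7, 2)): [E, B, G, D, H, A, F, C]
After 9 (swap(1, 0)): [B, E, G, D, H, A, F, C]
After 10 (swap(7, 5)): [B, E, G, D, H, C, F, A]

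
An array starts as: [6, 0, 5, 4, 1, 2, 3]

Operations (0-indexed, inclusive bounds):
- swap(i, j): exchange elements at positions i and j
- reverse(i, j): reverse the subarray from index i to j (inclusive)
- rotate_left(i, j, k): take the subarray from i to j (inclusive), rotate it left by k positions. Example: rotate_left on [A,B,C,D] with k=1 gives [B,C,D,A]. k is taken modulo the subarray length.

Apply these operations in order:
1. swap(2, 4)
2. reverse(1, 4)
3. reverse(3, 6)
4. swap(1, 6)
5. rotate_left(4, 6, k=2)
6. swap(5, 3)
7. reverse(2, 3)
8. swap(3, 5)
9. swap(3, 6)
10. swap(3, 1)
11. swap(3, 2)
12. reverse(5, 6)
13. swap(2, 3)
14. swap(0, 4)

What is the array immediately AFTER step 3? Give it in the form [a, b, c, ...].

After 1 (swap(2, 4)): [6, 0, 1, 4, 5, 2, 3]
After 2 (reverse(1, 4)): [6, 5, 4, 1, 0, 2, 3]
After 3 (reverse(3, 6)): [6, 5, 4, 3, 2, 0, 1]

Answer: [6, 5, 4, 3, 2, 0, 1]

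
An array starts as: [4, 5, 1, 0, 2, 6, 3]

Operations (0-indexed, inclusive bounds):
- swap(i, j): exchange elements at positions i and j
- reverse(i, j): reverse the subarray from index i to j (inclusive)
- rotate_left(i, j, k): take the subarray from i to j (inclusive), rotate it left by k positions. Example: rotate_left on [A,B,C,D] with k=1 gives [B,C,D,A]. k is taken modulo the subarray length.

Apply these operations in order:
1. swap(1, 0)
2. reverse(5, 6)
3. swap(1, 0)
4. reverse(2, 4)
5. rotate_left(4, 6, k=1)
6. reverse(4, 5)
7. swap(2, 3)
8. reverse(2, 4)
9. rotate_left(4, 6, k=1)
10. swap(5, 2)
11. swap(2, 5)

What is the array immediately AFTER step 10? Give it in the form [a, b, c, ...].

After 1 (swap(1, 0)): [5, 4, 1, 0, 2, 6, 3]
After 2 (reverse(5, 6)): [5, 4, 1, 0, 2, 3, 6]
After 3 (swap(1, 0)): [4, 5, 1, 0, 2, 3, 6]
After 4 (reverse(2, 4)): [4, 5, 2, 0, 1, 3, 6]
After 5 (rotate_left(4, 6, k=1)): [4, 5, 2, 0, 3, 6, 1]
After 6 (reverse(4, 5)): [4, 5, 2, 0, 6, 3, 1]
After 7 (swap(2, 3)): [4, 5, 0, 2, 6, 3, 1]
After 8 (reverse(2, 4)): [4, 5, 6, 2, 0, 3, 1]
After 9 (rotate_left(4, 6, k=1)): [4, 5, 6, 2, 3, 1, 0]
After 10 (swap(5, 2)): [4, 5, 1, 2, 3, 6, 0]

Answer: [4, 5, 1, 2, 3, 6, 0]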